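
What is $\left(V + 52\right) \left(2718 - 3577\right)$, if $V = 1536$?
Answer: $-1364092$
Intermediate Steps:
$\left(V + 52\right) \left(2718 - 3577\right) = \left(1536 + 52\right) \left(2718 - 3577\right) = 1588 \left(-859\right) = -1364092$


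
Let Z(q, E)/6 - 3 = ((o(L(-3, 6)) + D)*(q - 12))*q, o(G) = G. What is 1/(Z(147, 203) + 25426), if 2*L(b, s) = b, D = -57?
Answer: -1/6940151 ≈ -1.4409e-7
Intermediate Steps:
L(b, s) = b/2
Z(q, E) = 18 + 6*q*(702 - 117*q/2) (Z(q, E) = 18 + 6*((((½)*(-3) - 57)*(q - 12))*q) = 18 + 6*(((-3/2 - 57)*(-12 + q))*q) = 18 + 6*((-117*(-12 + q)/2)*q) = 18 + 6*((702 - 117*q/2)*q) = 18 + 6*(q*(702 - 117*q/2)) = 18 + 6*q*(702 - 117*q/2))
1/(Z(147, 203) + 25426) = 1/((18 - 351*147² + 4212*147) + 25426) = 1/((18 - 351*21609 + 619164) + 25426) = 1/((18 - 7584759 + 619164) + 25426) = 1/(-6965577 + 25426) = 1/(-6940151) = -1/6940151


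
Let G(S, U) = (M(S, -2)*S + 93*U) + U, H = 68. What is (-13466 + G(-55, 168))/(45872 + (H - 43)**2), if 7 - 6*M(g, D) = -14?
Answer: 4267/92994 ≈ 0.045885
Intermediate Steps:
M(g, D) = 7/2 (M(g, D) = 7/6 - 1/6*(-14) = 7/6 + 7/3 = 7/2)
G(S, U) = 94*U + 7*S/2 (G(S, U) = (7*S/2 + 93*U) + U = (93*U + 7*S/2) + U = 94*U + 7*S/2)
(-13466 + G(-55, 168))/(45872 + (H - 43)**2) = (-13466 + (94*168 + (7/2)*(-55)))/(45872 + (68 - 43)**2) = (-13466 + (15792 - 385/2))/(45872 + 25**2) = (-13466 + 31199/2)/(45872 + 625) = (4267/2)/46497 = (4267/2)*(1/46497) = 4267/92994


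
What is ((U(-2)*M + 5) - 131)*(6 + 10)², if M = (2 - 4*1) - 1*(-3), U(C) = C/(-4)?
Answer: -32128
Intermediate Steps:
U(C) = -C/4 (U(C) = C*(-¼) = -C/4)
M = 1 (M = (2 - 4) + 3 = -2 + 3 = 1)
((U(-2)*M + 5) - 131)*(6 + 10)² = ((-¼*(-2)*1 + 5) - 131)*(6 + 10)² = (((½)*1 + 5) - 131)*16² = ((½ + 5) - 131)*256 = (11/2 - 131)*256 = -251/2*256 = -32128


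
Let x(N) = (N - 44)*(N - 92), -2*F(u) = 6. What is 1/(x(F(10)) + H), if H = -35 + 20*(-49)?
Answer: 1/3450 ≈ 0.00028986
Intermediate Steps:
F(u) = -3 (F(u) = -1/2*6 = -3)
H = -1015 (H = -35 - 980 = -1015)
x(N) = (-92 + N)*(-44 + N) (x(N) = (-44 + N)*(-92 + N) = (-92 + N)*(-44 + N))
1/(x(F(10)) + H) = 1/((4048 + (-3)**2 - 136*(-3)) - 1015) = 1/((4048 + 9 + 408) - 1015) = 1/(4465 - 1015) = 1/3450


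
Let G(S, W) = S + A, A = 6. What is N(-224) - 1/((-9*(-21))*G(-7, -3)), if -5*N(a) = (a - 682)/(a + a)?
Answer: -12071/30240 ≈ -0.39917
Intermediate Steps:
G(S, W) = 6 + S (G(S, W) = S + 6 = 6 + S)
N(a) = -(-682 + a)/(10*a) (N(a) = -(a - 682)/(5*(a + a)) = -(-682 + a)/(5*(2*a)) = -(-682 + a)*1/(2*a)/5 = -(-682 + a)/(10*a))
N(-224) - 1/((-9*(-21))*G(-7, -3)) = (1/10)*(682 - 1*(-224))/(-224) - 1/((-9*(-21))*(6 - 7)) = (1/10)*(-1/224)*(682 + 224) - 1/(189*(-1)) = (1/10)*(-1/224)*906 - 1/(-189) = -453/1120 - 1*(-1/189) = -453/1120 + 1/189 = -12071/30240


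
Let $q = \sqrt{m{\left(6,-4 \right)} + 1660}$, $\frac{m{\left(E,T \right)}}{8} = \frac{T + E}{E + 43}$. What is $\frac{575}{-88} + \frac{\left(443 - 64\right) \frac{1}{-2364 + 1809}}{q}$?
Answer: $- \frac{575}{88} - \frac{2653 \sqrt{11}}{525030} \approx -6.5508$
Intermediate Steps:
$m{\left(E,T \right)} = \frac{8 \left(E + T\right)}{43 + E}$ ($m{\left(E,T \right)} = 8 \frac{T + E}{E + 43} = 8 \frac{E + T}{43 + E} = \frac{8 \left(E + T\right)}{43 + E}$)
$q = \frac{86 \sqrt{11}}{7}$ ($q = \sqrt{\frac{8 \left(6 - 4\right)}{43 + 6} + 1660} = \sqrt{8 \cdot \frac{1}{49} \cdot 2 + 1660} = \sqrt{\frac{16}{49} + 1660} = \sqrt{\frac{81356}{49}} = \frac{86 \sqrt{11}}{7} \approx 40.747$)
$\frac{575}{-88} + \frac{\left(443 - 64\right) \frac{1}{-2364 + 1809}}{q} = \frac{575}{-88} + \frac{\left(443 - 64\right) \frac{1}{-2364 + 1809}}{\frac{86}{7} \sqrt{11}} = 575 \left(- \frac{1}{88}\right) + \frac{379}{-555} \frac{7 \sqrt{11}}{946} = - \frac{575}{88} + 379 \left(- \frac{1}{555}\right) \frac{7 \sqrt{11}}{946} = - \frac{575}{88} - \frac{379 \frac{7 \sqrt{11}}{946}}{555} = - \frac{575}{88} - \frac{2653 \sqrt{11}}{525030}$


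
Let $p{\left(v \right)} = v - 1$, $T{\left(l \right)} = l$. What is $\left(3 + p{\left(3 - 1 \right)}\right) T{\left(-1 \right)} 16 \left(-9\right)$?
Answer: $576$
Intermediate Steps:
$p{\left(v \right)} = -1 + v$
$\left(3 + p{\left(3 - 1 \right)}\right) T{\left(-1 \right)} 16 \left(-9\right) = \left(3 + \left(-1 + \left(3 - 1\right)\right)\right) \left(-1\right) 16 \left(-9\right) = \left(3 + \left(-1 + 2\right)\right) \left(-1\right) 16 \left(-9\right) = \left(3 + 1\right) \left(-1\right) 16 \left(-9\right) = 4 \left(-1\right) 16 \left(-9\right) = \left(-4\right) 16 \left(-9\right) = \left(-64\right) \left(-9\right) = 576$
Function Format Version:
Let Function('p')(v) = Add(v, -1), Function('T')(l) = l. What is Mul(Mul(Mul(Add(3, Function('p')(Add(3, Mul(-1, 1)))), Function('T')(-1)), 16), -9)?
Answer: 576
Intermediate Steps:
Function('p')(v) = Add(-1, v)
Mul(Mul(Mul(Add(3, Function('p')(Add(3, Mul(-1, 1)))), Function('T')(-1)), 16), -9) = Mul(Mul(Mul(Add(3, Add(-1, Add(3, Mul(-1, 1)))), -1), 16), -9) = Mul(Mul(Mul(Add(3, Add(-1, Add(3, -1))), -1), 16), -9) = Mul(Mul(Mul(Add(3, Add(-1, 2)), -1), 16), -9) = Mul(Mul(Mul(Add(3, 1), -1), 16), -9) = Mul(Mul(Mul(4, -1), 16), -9) = Mul(Mul(-4, 16), -9) = Mul(-64, -9) = 576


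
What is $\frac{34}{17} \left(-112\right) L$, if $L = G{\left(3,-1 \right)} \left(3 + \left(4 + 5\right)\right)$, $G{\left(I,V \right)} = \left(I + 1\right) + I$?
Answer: $-18816$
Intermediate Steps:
$G{\left(I,V \right)} = 1 + 2 I$ ($G{\left(I,V \right)} = \left(1 + I\right) + I = 1 + 2 I$)
$L = 84$ ($L = \left(1 + 2 \cdot 3\right) \left(3 + \left(4 + 5\right)\right) = \left(1 + 6\right) \left(3 + 9\right) = 7 \cdot 12 = 84$)
$\frac{34}{17} \left(-112\right) L = \frac{34}{17} \left(-112\right) 84 = 34 \cdot \frac{1}{17} \left(-112\right) 84 = 2 \left(-112\right) 84 = \left(-224\right) 84 = -18816$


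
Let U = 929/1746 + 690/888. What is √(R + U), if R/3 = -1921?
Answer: I*√2671771870979/21534 ≈ 75.906*I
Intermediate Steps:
U = 169141/129204 (U = 929*(1/1746) + 690*(1/888) = 929/1746 + 115/148 = 169141/129204 ≈ 1.3091)
R = -5763 (R = 3*(-1921) = -5763)
√(R + U) = √(-5763 + 169141/129204) = √(-744433511/129204) = I*√2671771870979/21534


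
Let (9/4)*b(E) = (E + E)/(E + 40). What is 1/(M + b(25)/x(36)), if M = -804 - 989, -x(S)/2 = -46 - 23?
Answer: -8073/14474869 ≈ -0.00055773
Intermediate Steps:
x(S) = 138 (x(S) = -2*(-46 - 23) = -2*(-69) = 138)
M = -1793
b(E) = 8*E/(9*(40 + E)) (b(E) = 4*((E + E)/(E + 40))/9 = 4*((2*E)/(40 + E))/9 = 4*(2*E/(40 + E))/9 = 8*E/(9*(40 + E)))
1/(M + b(25)/x(36)) = 1/(-1793 + ((8/9)*25/(40 + 25))/138) = 1/(-1793 + ((8/9)*25/65)*(1/138)) = 1/(-1793 + ((8/9)*25*(1/65))*(1/138)) = 1/(-1793 + (40/117)*(1/138)) = 1/(-1793 + 20/8073) = 1/(-14474869/8073) = -8073/14474869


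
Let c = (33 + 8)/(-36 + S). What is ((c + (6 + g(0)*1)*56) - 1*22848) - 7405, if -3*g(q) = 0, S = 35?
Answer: -29958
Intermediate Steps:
g(q) = 0 (g(q) = -1/3*0 = 0)
c = -41 (c = (33 + 8)/(-36 + 35) = 41/(-1) = 41*(-1) = -41)
((c + (6 + g(0)*1)*56) - 1*22848) - 7405 = ((-41 + (6 + 0*1)*56) - 1*22848) - 7405 = ((-41 + (6 + 0)*56) - 22848) - 7405 = ((-41 + 6*56) - 22848) - 7405 = ((-41 + 336) - 22848) - 7405 = (295 - 22848) - 7405 = -22553 - 7405 = -29958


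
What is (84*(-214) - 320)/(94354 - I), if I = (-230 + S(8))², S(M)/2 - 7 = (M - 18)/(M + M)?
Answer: -292736/754503 ≈ -0.38799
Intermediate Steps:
S(M) = 14 + (-18 + M)/M (S(M) = 14 + 2*((M - 18)/(M + M)) = 14 + 2*((-18 + M)/((2*M))) = 14 + 2*((-18 + M)*(1/(2*M))) = 14 + 2*((-18 + M)/(2*M)) = 14 + (-18 + M)/M)
I = 755161/16 (I = (-230 + (15 - 18/8))² = (-230 + (15 - 18*⅛))² = (-230 + (15 - 9/4))² = (-230 + 51/4)² = (-869/4)² = 755161/16 ≈ 47198.)
(84*(-214) - 320)/(94354 - I) = (84*(-214) - 320)/(94354 - 1*755161/16) = (-17976 - 320)/(94354 - 755161/16) = -18296/754503/16 = -18296*16/754503 = -292736/754503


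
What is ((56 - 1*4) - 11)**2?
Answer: 1681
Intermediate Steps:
((56 - 1*4) - 11)**2 = ((56 - 4) - 11)**2 = (52 - 11)**2 = 41**2 = 1681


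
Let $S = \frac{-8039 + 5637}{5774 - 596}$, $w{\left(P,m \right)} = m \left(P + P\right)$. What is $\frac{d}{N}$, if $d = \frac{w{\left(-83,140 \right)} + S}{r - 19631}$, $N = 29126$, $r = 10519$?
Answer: $\frac{60169561}{687110533968} \approx 8.7569 \cdot 10^{-5}$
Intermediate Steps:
$w{\left(P,m \right)} = 2 P m$ ($w{\left(P,m \right)} = m 2 P = 2 P m$)
$S = - \frac{1201}{2589}$ ($S = - \frac{2402}{5178} = \left(-2402\right) \frac{1}{5178} = - \frac{1201}{2589} \approx -0.46389$)
$d = \frac{60169561}{23590968}$ ($d = \frac{2 \left(-83\right) 140 - \frac{1201}{2589}}{10519 - 19631} = \frac{-23240 - \frac{1201}{2589}}{-9112} = \left(- \frac{60169561}{2589}\right) \left(- \frac{1}{9112}\right) = \frac{60169561}{23590968} \approx 2.5505$)
$\frac{d}{N} = \frac{60169561}{23590968 \cdot 29126} = \frac{60169561}{23590968} \cdot \frac{1}{29126} = \frac{60169561}{687110533968}$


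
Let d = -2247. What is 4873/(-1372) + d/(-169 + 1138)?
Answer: -2601607/443156 ≈ -5.8706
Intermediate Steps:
4873/(-1372) + d/(-169 + 1138) = 4873/(-1372) - 2247/(-169 + 1138) = 4873*(-1/1372) - 2247/969 = -4873/1372 - 2247*1/969 = -4873/1372 - 749/323 = -2601607/443156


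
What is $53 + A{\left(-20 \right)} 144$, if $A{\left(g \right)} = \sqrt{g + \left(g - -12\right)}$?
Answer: $53 + 288 i \sqrt{7} \approx 53.0 + 761.98 i$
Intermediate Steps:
$A{\left(g \right)} = \sqrt{12 + 2 g}$ ($A{\left(g \right)} = \sqrt{g + \left(g + 12\right)} = \sqrt{g + \left(12 + g\right)} = \sqrt{12 + 2 g}$)
$53 + A{\left(-20 \right)} 144 = 53 + \sqrt{12 + 2 \left(-20\right)} 144 = 53 + \sqrt{12 - 40} \cdot 144 = 53 + \sqrt{-28} \cdot 144 = 53 + 2 i \sqrt{7} \cdot 144 = 53 + 288 i \sqrt{7}$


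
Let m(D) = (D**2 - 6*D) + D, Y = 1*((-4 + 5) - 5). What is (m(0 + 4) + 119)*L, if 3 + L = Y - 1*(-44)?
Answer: 4255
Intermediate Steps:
Y = -4 (Y = 1*(1 - 5) = 1*(-4) = -4)
L = 37 (L = -3 + (-4 - 1*(-44)) = -3 + (-4 + 44) = -3 + 40 = 37)
m(D) = D**2 - 5*D
(m(0 + 4) + 119)*L = ((0 + 4)*(-5 + (0 + 4)) + 119)*37 = (4*(-5 + 4) + 119)*37 = (4*(-1) + 119)*37 = (-4 + 119)*37 = 115*37 = 4255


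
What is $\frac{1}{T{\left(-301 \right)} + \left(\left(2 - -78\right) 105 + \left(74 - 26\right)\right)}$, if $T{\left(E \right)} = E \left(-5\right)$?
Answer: $\frac{1}{9953} \approx 0.00010047$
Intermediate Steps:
$T{\left(E \right)} = - 5 E$
$\frac{1}{T{\left(-301 \right)} + \left(\left(2 - -78\right) 105 + \left(74 - 26\right)\right)} = \frac{1}{\left(-5\right) \left(-301\right) + \left(\left(2 - -78\right) 105 + \left(74 - 26\right)\right)} = \frac{1}{1505 + \left(\left(2 + 78\right) 105 + 48\right)} = \frac{1}{1505 + \left(80 \cdot 105 + 48\right)} = \frac{1}{1505 + \left(8400 + 48\right)} = \frac{1}{1505 + 8448} = \frac{1}{9953}$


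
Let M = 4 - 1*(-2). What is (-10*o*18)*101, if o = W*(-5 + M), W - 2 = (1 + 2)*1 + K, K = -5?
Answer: 0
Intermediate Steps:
M = 6 (M = 4 + 2 = 6)
W = 0 (W = 2 + ((1 + 2)*1 - 5) = 2 + (3*1 - 5) = 2 + (3 - 5) = 2 - 2 = 0)
o = 0 (o = 0*(-5 + 6) = 0*1 = 0)
(-10*o*18)*101 = (-10*0*18)*101 = (0*18)*101 = 0*101 = 0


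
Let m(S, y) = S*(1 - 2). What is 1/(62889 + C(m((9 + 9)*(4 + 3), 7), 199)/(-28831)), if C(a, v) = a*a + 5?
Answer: 28831/1813136878 ≈ 1.5901e-5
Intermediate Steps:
m(S, y) = -S (m(S, y) = S*(-1) = -S)
C(a, v) = 5 + a² (C(a, v) = a² + 5 = 5 + a²)
1/(62889 + C(m((9 + 9)*(4 + 3), 7), 199)/(-28831)) = 1/(62889 + (5 + (-(9 + 9)*(4 + 3))²)/(-28831)) = 1/(62889 + (5 + (-18*7)²)*(-1/28831)) = 1/(62889 + (5 + (-1*126)²)*(-1/28831)) = 1/(62889 + (5 + (-126)²)*(-1/28831)) = 1/(62889 + (5 + 15876)*(-1/28831)) = 1/(62889 + 15881*(-1/28831)) = 1/(62889 - 15881/28831) = 1/(1813136878/28831) = 28831/1813136878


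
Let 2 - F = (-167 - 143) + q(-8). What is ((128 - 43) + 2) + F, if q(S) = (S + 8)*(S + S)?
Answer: 399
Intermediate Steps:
q(S) = 2*S*(8 + S) (q(S) = (8 + S)*(2*S) = 2*S*(8 + S))
F = 312 (F = 2 - ((-167 - 143) + 2*(-8)*(8 - 8)) = 2 - (-310 + 2*(-8)*0) = 2 - (-310 + 0) = 2 - 1*(-310) = 2 + 310 = 312)
((128 - 43) + 2) + F = ((128 - 43) + 2) + 312 = (85 + 2) + 312 = 87 + 312 = 399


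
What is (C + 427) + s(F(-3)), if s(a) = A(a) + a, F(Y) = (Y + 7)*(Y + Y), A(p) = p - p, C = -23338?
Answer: -22935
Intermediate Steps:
A(p) = 0
F(Y) = 2*Y*(7 + Y) (F(Y) = (7 + Y)*(2*Y) = 2*Y*(7 + Y))
s(a) = a (s(a) = 0 + a = a)
(C + 427) + s(F(-3)) = (-23338 + 427) + 2*(-3)*(7 - 3) = -22911 + 2*(-3)*4 = -22911 - 24 = -22935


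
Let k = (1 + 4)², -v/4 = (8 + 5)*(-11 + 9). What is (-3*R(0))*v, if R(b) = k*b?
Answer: 0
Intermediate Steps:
v = 104 (v = -4*(8 + 5)*(-11 + 9) = -52*(-2) = -4*(-26) = 104)
k = 25 (k = 5² = 25)
R(b) = 25*b
(-3*R(0))*v = -75*0*104 = -3*0*104 = 0*104 = 0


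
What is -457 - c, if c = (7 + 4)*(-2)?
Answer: -435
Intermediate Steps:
c = -22 (c = 11*(-2) = -22)
-457 - c = -457 - 1*(-22) = -457 + 22 = -435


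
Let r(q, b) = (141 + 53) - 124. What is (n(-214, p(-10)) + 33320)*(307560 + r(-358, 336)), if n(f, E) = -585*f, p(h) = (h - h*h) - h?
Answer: 48762431300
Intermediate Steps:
r(q, b) = 70 (r(q, b) = 194 - 124 = 70)
p(h) = -h² (p(h) = (h - h²) - h = -h²)
(n(-214, p(-10)) + 33320)*(307560 + r(-358, 336)) = (-585*(-214) + 33320)*(307560 + 70) = (125190 + 33320)*307630 = 158510*307630 = 48762431300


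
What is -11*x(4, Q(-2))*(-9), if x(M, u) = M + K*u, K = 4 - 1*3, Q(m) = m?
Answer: 198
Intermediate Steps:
K = 1 (K = 4 - 3 = 1)
x(M, u) = M + u (x(M, u) = M + 1*u = M + u)
-11*x(4, Q(-2))*(-9) = -11*(4 - 2)*(-9) = -11*2*(-9) = -22*(-9) = 198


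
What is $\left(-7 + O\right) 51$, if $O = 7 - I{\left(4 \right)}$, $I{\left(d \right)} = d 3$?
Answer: $-612$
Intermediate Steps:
$I{\left(d \right)} = 3 d$
$O = -5$ ($O = 7 - 3 \cdot 4 = 7 - 12 = -5$)
$\left(-7 + O\right) 51 = \left(-7 - 5\right) 51 = \left(-12\right) 51 = -612$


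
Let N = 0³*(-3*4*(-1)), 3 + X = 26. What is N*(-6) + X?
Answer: 23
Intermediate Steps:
X = 23 (X = -3 + 26 = 23)
N = 0 (N = 0*(-12*(-1)) = 0*12 = 0)
N*(-6) + X = 0*(-6) + 23 = 0 + 23 = 23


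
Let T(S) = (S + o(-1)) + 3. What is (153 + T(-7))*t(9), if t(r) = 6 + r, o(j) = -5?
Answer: 2160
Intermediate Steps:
T(S) = -2 + S (T(S) = (S - 5) + 3 = (-5 + S) + 3 = -2 + S)
(153 + T(-7))*t(9) = (153 + (-2 - 7))*(6 + 9) = (153 - 9)*15 = 144*15 = 2160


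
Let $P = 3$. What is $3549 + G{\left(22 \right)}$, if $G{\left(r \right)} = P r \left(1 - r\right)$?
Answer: $2163$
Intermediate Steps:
$G{\left(r \right)} = 3 r \left(1 - r\right)$
$3549 + G{\left(22 \right)} = 3549 + 3 \cdot 22 \left(1 - 22\right) = 3549 + 3 \cdot 22 \left(-21\right) = 3549 - 1386 = 2163$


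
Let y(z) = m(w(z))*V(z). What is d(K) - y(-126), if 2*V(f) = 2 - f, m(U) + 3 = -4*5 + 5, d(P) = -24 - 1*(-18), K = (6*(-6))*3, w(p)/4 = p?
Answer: 1146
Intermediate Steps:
w(p) = 4*p
K = -108 (K = -36*3 = -108)
d(P) = -6 (d(P) = -24 + 18 = -6)
m(U) = -18 (m(U) = -3 + (-4*5 + 5) = -3 + (-20 + 5) = -3 - 15 = -18)
V(f) = 1 - f/2 (V(f) = (2 - f)/2 = 1 - f/2)
y(z) = -18 + 9*z (y(z) = -18*(1 - z/2) = -18 + 9*z)
d(K) - y(-126) = -6 - (-18 + 9*(-126)) = -6 - (-18 - 1134) = -6 - 1*(-1152) = -6 + 1152 = 1146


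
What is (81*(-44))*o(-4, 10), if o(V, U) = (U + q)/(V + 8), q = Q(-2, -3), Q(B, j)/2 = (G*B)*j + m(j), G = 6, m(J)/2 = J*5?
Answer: -19602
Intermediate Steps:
m(J) = 10*J (m(J) = 2*(J*5) = 2*(5*J) = 10*J)
Q(B, j) = 20*j + 12*B*j (Q(B, j) = 2*((6*B)*j + 10*j) = 2*(6*B*j + 10*j) = 2*(10*j + 6*B*j) = 20*j + 12*B*j)
q = 12 (q = 4*(-3)*(5 + 3*(-2)) = 4*(-3)*(5 - 6) = 4*(-3)*(-1) = 12)
o(V, U) = (12 + U)/(8 + V) (o(V, U) = (U + 12)/(V + 8) = (12 + U)/(8 + V))
(81*(-44))*o(-4, 10) = (81*(-44))*((12 + 10)/(8 - 4)) = -3564*22/4 = -891*22 = -3564*11/2 = -19602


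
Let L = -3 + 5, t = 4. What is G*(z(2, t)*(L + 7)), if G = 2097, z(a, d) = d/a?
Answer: 37746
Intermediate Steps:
L = 2
G*(z(2, t)*(L + 7)) = 2097*((4/2)*(2 + 7)) = 2097*((4*(½))*9) = 2097*(2*9) = 2097*18 = 37746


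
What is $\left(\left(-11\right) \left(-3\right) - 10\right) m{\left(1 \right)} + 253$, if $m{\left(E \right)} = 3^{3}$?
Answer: $874$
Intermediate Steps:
$m{\left(E \right)} = 27$
$\left(\left(-11\right) \left(-3\right) - 10\right) m{\left(1 \right)} + 253 = \left(\left(-11\right) \left(-3\right) - 10\right) 27 + 253 = \left(33 - 10\right) 27 + 253 = 23 \cdot 27 + 253 = 621 + 253 = 874$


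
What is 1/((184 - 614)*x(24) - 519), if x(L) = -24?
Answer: 1/9801 ≈ 0.00010203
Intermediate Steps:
1/((184 - 614)*x(24) - 519) = 1/((184 - 614)*(-24) - 519) = 1/(-430*(-24) - 519) = 1/(10320 - 519) = 1/9801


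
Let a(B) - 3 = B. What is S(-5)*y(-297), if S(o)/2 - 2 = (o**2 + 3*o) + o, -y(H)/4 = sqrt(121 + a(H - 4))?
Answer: -56*I*sqrt(177) ≈ -745.03*I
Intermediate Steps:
a(B) = 3 + B
y(H) = -4*sqrt(120 + H) (y(H) = -4*sqrt(121 + (3 + (H - 4))) = -4*sqrt(121 + (3 + (-4 + H))) = -4*sqrt(121 + (-1 + H)) = -4*sqrt(120 + H))
S(o) = 4 + 2*o**2 + 8*o (S(o) = 4 + 2*((o**2 + 3*o) + o) = 4 + 2*(o**2 + 4*o) = 4 + (2*o**2 + 8*o) = 4 + 2*o**2 + 8*o)
S(-5)*y(-297) = (4 + 2*(-5)**2 + 8*(-5))*(-4*sqrt(120 - 297)) = (4 + 2*25 - 40)*(-4*I*sqrt(177)) = (4 + 50 - 40)*(-4*I*sqrt(177)) = 14*(-4*I*sqrt(177)) = -56*I*sqrt(177)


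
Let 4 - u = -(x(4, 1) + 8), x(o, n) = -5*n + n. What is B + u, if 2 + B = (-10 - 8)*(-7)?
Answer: 132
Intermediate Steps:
x(o, n) = -4*n
B = 124 (B = -2 + (-10 - 8)*(-7) = -2 - 18*(-7) = -2 + 126 = 124)
u = 8 (u = 4 - (-1)*(-4*1 + 8) = 4 - (-1)*(-4 + 8) = 4 - (-1)*4 = 4 - 1*(-4) = 4 + 4 = 8)
B + u = 124 + 8 = 132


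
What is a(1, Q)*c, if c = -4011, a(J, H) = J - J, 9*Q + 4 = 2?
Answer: 0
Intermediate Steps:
Q = -2/9 (Q = -4/9 + (1/9)*2 = -4/9 + 2/9 = -2/9 ≈ -0.22222)
a(J, H) = 0
a(1, Q)*c = 0*(-4011) = 0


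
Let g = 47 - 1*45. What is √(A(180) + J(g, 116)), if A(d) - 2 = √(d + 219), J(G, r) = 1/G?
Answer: √(10 + 4*√399)/2 ≈ 4.7408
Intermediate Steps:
g = 2 (g = 47 - 45 = 2)
A(d) = 2 + √(219 + d) (A(d) = 2 + √(d + 219) = 2 + √(219 + d))
√(A(180) + J(g, 116)) = √((2 + √(219 + 180)) + 1/2) = √((2 + √399) + ½) = √(5/2 + √399)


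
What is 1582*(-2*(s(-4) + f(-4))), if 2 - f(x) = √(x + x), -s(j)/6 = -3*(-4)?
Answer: 221480 + 6328*I*√2 ≈ 2.2148e+5 + 8949.1*I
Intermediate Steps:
s(j) = -72 (s(j) = -(-18)*(-4) = -6*12 = -72)
f(x) = 2 - √2*√x (f(x) = 2 - √(x + x) = 2 - √(2*x) = 2 - √2*√x)
1582*(-2*(s(-4) + f(-4))) = 1582*(-2*(-72 + (2 - √2*√(-4)))) = 1582*(-2*(-72 + (2 - √2*2*I))) = 1582*(-2*(-72 + (2 - 2*I*√2))) = 1582*(-2*(-70 - 2*I*√2)) = 1582*(140 + 4*I*√2) = 221480 + 6328*I*√2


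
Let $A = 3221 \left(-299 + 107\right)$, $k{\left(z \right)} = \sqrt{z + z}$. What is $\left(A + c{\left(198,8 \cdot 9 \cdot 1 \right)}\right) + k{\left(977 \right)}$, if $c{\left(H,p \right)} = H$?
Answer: $-618234 + \sqrt{1954} \approx -6.1819 \cdot 10^{5}$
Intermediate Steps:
$k{\left(z \right)} = \sqrt{2} \sqrt{z}$ ($k{\left(z \right)} = \sqrt{2 z} = \sqrt{2} \sqrt{z}$)
$A = -618432$ ($A = 3221 \left(-192\right) = -618432$)
$\left(A + c{\left(198,8 \cdot 9 \cdot 1 \right)}\right) + k{\left(977 \right)} = \left(-618432 + 198\right) + \sqrt{2} \sqrt{977} = -618234 + \sqrt{1954}$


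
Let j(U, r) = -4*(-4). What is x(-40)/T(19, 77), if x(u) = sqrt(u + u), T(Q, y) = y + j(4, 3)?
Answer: 4*I*sqrt(5)/93 ≈ 0.096175*I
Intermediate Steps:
j(U, r) = 16
T(Q, y) = 16 + y (T(Q, y) = y + 16 = 16 + y)
x(u) = sqrt(2)*sqrt(u) (x(u) = sqrt(2*u) = sqrt(2)*sqrt(u))
x(-40)/T(19, 77) = (sqrt(2)*sqrt(-40))/(16 + 77) = (sqrt(2)*(2*I*sqrt(10)))/93 = (4*I*sqrt(5))*(1/93) = 4*I*sqrt(5)/93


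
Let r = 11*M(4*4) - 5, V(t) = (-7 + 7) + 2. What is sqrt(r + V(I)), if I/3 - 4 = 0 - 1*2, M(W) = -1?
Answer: I*sqrt(14) ≈ 3.7417*I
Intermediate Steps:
I = 6 (I = 12 + 3*(0 - 1*2) = 12 + 3*(0 - 2) = 12 + 3*(-2) = 12 - 6 = 6)
V(t) = 2 (V(t) = 0 + 2 = 2)
r = -16 (r = 11*(-1) - 5 = -11 - 5 = -16)
sqrt(r + V(I)) = sqrt(-16 + 2) = sqrt(-14) = I*sqrt(14)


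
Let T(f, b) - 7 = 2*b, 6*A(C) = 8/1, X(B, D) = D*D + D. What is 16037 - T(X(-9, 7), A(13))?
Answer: 48082/3 ≈ 16027.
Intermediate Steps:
X(B, D) = D + D² (X(B, D) = D² + D = D + D²)
A(C) = 4/3 (A(C) = (8/1)/6 = (8*1)/6 = (⅙)*8 = 4/3)
T(f, b) = 7 + 2*b
16037 - T(X(-9, 7), A(13)) = 16037 - (7 + 2*(4/3)) = 16037 - (7 + 8/3) = 16037 - 1*29/3 = 16037 - 29/3 = 48082/3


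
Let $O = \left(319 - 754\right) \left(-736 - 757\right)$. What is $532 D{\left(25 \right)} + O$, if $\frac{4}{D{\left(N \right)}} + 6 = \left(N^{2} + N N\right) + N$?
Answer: $\frac{824160523}{1269} \approx 6.4946 \cdot 10^{5}$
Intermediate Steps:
$O = 649455$ ($O = \left(-435\right) \left(-1493\right) = 649455$)
$D{\left(N \right)} = \frac{4}{-6 + N + 2 N^{2}}$ ($D{\left(N \right)} = \frac{4}{-6 + \left(\left(N^{2} + N N\right) + N\right)} = \frac{4}{-6 + \left(\left(N^{2} + N^{2}\right) + N\right)} = \frac{4}{-6 + \left(2 N^{2} + N\right)} = \frac{4}{-6 + \left(N + 2 N^{2}\right)} = \frac{4}{-6 + N + 2 N^{2}}$)
$532 D{\left(25 \right)} + O = 532 \frac{4}{-6 + 25 + 2 \cdot 25^{2}} + 649455 = 532 \frac{4}{-6 + 25 + 2 \cdot 625} + 649455 = 532 \frac{4}{-6 + 25 + 1250} + 649455 = 532 \cdot \frac{4}{1269} + 649455 = \frac{2128}{1269} + 649455 = \frac{824160523}{1269}$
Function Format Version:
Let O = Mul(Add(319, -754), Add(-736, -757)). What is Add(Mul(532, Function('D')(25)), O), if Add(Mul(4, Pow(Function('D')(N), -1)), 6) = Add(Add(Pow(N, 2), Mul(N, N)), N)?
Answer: Rational(824160523, 1269) ≈ 6.4946e+5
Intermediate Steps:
O = 649455 (O = Mul(-435, -1493) = 649455)
Function('D')(N) = Mul(4, Pow(Add(-6, N, Mul(2, Pow(N, 2))), -1)) (Function('D')(N) = Mul(4, Pow(Add(-6, Add(Add(Pow(N, 2), Mul(N, N)), N)), -1)) = Mul(4, Pow(Add(-6, Add(Add(Pow(N, 2), Pow(N, 2)), N)), -1)) = Mul(4, Pow(Add(-6, Add(Mul(2, Pow(N, 2)), N)), -1)) = Mul(4, Pow(Add(-6, Add(N, Mul(2, Pow(N, 2)))), -1)) = Mul(4, Pow(Add(-6, N, Mul(2, Pow(N, 2))), -1)))
Add(Mul(532, Function('D')(25)), O) = Add(Mul(532, Mul(4, Pow(Add(-6, 25, Mul(2, Pow(25, 2))), -1))), 649455) = Add(Mul(532, Mul(4, Pow(Add(-6, 25, Mul(2, 625)), -1))), 649455) = Add(Mul(532, Mul(4, Pow(Add(-6, 25, 1250), -1))), 649455) = Add(Mul(532, Mul(4, Pow(1269, -1))), 649455) = Add(Mul(532, Mul(4, Rational(1, 1269))), 649455) = Add(Mul(532, Rational(4, 1269)), 649455) = Add(Rational(2128, 1269), 649455) = Rational(824160523, 1269)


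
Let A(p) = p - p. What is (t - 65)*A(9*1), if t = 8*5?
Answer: 0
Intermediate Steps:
A(p) = 0
t = 40
(t - 65)*A(9*1) = (40 - 65)*0 = -25*0 = 0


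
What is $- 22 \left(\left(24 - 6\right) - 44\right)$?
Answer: $572$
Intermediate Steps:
$- 22 \left(\left(24 - 6\right) - 44\right) = - 22 \left(18 - 44\right) = \left(-22\right) \left(-26\right) = 572$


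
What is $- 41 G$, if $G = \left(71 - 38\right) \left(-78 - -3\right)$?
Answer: $101475$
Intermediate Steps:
$G = -2475$ ($G = 33 \left(-78 + \left(-45 + 48\right)\right) = 33 \left(-78 + 3\right) = 33 \left(-75\right) = -2475$)
$- 41 G = \left(-41\right) \left(-2475\right) = 101475$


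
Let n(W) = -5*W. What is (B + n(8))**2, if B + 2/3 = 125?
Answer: 64009/9 ≈ 7112.1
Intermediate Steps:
B = 373/3 (B = -2/3 + 125 = 373/3 ≈ 124.33)
(B + n(8))**2 = (373/3 - 5*8)**2 = (373/3 - 40)**2 = (253/3)**2 = 64009/9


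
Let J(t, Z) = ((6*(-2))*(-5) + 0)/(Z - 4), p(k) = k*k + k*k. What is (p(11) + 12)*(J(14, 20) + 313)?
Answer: 160909/2 ≈ 80455.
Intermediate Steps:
p(k) = 2*k² (p(k) = k² + k² = 2*k²)
J(t, Z) = 60/(-4 + Z) (J(t, Z) = (-12*(-5) + 0)/(-4 + Z) = (60 + 0)/(-4 + Z) = 60/(-4 + Z))
(p(11) + 12)*(J(14, 20) + 313) = (2*11² + 12)*(60/(-4 + 20) + 313) = (2*121 + 12)*(60/16 + 313) = (242 + 12)*(60*(1/16) + 313) = 254*(15/4 + 313) = 254*(1267/4) = 160909/2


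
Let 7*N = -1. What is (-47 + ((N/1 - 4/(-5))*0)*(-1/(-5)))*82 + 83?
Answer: -3771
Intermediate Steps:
N = -1/7 (N = (1/7)*(-1) = -1/7 ≈ -0.14286)
(-47 + ((N/1 - 4/(-5))*0)*(-1/(-5)))*82 + 83 = (-47 + ((-1/7/1 - 4/(-5))*0)*(-1/(-5)))*82 + 83 = (-47 + ((-1/7*1 - 4*(-1/5))*0)*(-1*(-1/5)))*82 + 83 = (-47 + ((-1/7 + 4/5)*0)*(1/5))*82 + 83 = (-47 + ((23/35)*0)*(1/5))*82 + 83 = (-47 + 0*(1/5))*82 + 83 = (-47 + 0)*82 + 83 = -47*82 + 83 = -3854 + 83 = -3771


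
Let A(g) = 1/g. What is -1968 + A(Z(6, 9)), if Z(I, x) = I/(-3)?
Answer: -3937/2 ≈ -1968.5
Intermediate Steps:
Z(I, x) = -I/3 (Z(I, x) = I*(-1/3) = -I/3)
-1968 + A(Z(6, 9)) = -1968 + 1/(-1/3*6) = -1968 + 1/(-2) = -1968 - 1/2 = -3937/2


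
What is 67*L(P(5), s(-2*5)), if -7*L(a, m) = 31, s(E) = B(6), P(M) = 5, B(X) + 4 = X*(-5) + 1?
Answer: -2077/7 ≈ -296.71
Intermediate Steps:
B(X) = -3 - 5*X (B(X) = -4 + (X*(-5) + 1) = -4 + (-5*X + 1) = -4 + (1 - 5*X) = -3 - 5*X)
s(E) = -33 (s(E) = -3 - 5*6 = -3 - 30 = -33)
L(a, m) = -31/7 (L(a, m) = -⅐*31 = -31/7)
67*L(P(5), s(-2*5)) = 67*(-31/7) = -2077/7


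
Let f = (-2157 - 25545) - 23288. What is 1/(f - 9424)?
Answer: -1/60414 ≈ -1.6552e-5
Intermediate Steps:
f = -50990 (f = -27702 - 23288 = -50990)
1/(f - 9424) = 1/(-50990 - 9424) = 1/(-60414) = -1/60414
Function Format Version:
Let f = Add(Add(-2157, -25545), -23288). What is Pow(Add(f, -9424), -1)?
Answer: Rational(-1, 60414) ≈ -1.6552e-5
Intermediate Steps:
f = -50990 (f = Add(-27702, -23288) = -50990)
Pow(Add(f, -9424), -1) = Pow(Add(-50990, -9424), -1) = Pow(-60414, -1) = Rational(-1, 60414)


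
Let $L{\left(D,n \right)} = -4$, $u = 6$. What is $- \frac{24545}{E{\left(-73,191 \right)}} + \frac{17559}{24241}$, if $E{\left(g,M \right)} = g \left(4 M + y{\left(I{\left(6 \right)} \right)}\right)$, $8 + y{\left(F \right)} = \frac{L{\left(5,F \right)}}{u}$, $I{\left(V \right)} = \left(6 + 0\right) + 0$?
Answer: $\frac{4689560697}{4009897738} \approx 1.1695$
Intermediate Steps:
$I{\left(V \right)} = 6$ ($I{\left(V \right)} = 6 + 0 = 6$)
$y{\left(F \right)} = - \frac{26}{3}$ ($y{\left(F \right)} = -8 - \frac{4}{6} = -8 - \frac{2}{3} = - \frac{26}{3}$)
$E{\left(g,M \right)} = g \left(- \frac{26}{3} + 4 M\right)$ ($E{\left(g,M \right)} = g \left(4 M - \frac{26}{3}\right) = g \left(- \frac{26}{3} + 4 M\right)$)
$- \frac{24545}{E{\left(-73,191 \right)}} + \frac{17559}{24241} = - \frac{24545}{\frac{2}{3} \left(-73\right) \left(-13 + 6 \cdot 191\right)} + \frac{17559}{24241} = - \frac{24545}{\frac{2}{3} \left(-73\right) \left(-13 + 1146\right)} + 17559 \cdot \frac{1}{24241} = - \frac{24545}{\frac{2}{3} \left(-73\right) 1133} + \frac{17559}{24241} = - \frac{24545}{- \frac{165418}{3}} + \frac{17559}{24241} = \left(-24545\right) \left(- \frac{3}{165418}\right) + \frac{17559}{24241} = \frac{73635}{165418} + \frac{17559}{24241} = \frac{4689560697}{4009897738}$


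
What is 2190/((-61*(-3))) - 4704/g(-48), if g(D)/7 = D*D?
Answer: 17093/1464 ≈ 11.676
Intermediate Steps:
g(D) = 7*D**2 (g(D) = 7*(D*D) = 7*D**2)
2190/((-61*(-3))) - 4704/g(-48) = 2190/((-61*(-3))) - 4704/(7*(-48)**2) = 2190/183 - 4704/(7*2304) = 2190*(1/183) - 4704/16128 = 730/61 - 4704*1/16128 = 730/61 - 7/24 = 17093/1464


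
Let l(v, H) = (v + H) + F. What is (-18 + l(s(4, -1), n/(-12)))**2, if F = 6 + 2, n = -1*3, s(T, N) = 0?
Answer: 1521/16 ≈ 95.063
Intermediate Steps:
n = -3
F = 8
l(v, H) = 8 + H + v (l(v, H) = (v + H) + 8 = (H + v) + 8 = 8 + H + v)
(-18 + l(s(4, -1), n/(-12)))**2 = (-18 + (8 - 3/(-12) + 0))**2 = (-18 + (8 - 3*(-1/12) + 0))**2 = (-18 + (8 + 1/4 + 0))**2 = (-18 + 33/4)**2 = (-39/4)**2 = 1521/16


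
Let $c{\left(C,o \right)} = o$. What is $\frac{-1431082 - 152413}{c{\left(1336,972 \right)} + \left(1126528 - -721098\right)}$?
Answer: $- \frac{1583495}{1848598} \approx -0.85659$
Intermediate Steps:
$\frac{-1431082 - 152413}{c{\left(1336,972 \right)} + \left(1126528 - -721098\right)} = \frac{-1431082 - 152413}{972 + \left(1126528 - -721098\right)} = - \frac{1583495}{972 + \left(1126528 + 721098\right)} = - \frac{1583495}{972 + 1847626} = - \frac{1583495}{1848598}$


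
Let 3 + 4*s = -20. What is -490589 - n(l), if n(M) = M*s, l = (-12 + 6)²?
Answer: -490382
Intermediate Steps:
s = -23/4 (s = -¾ + (¼)*(-20) = -¾ - 5 = -23/4 ≈ -5.7500)
l = 36 (l = (-6)² = 36)
n(M) = -23*M/4 (n(M) = M*(-23/4) = -23*M/4)
-490589 - n(l) = -490589 - (-23)*36/4 = -490589 - 1*(-207) = -490589 + 207 = -490382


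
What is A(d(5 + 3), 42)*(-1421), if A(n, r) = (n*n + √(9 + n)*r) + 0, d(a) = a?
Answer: -90944 - 59682*√17 ≈ -3.3702e+5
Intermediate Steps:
A(n, r) = n² + r*√(9 + n) (A(n, r) = (n² + r*√(9 + n)) + 0 = n² + r*√(9 + n))
A(d(5 + 3), 42)*(-1421) = ((5 + 3)² + 42*√(9 + (5 + 3)))*(-1421) = (8² + 42*√(9 + 8))*(-1421) = (64 + 42*√17)*(-1421) = -90944 - 59682*√17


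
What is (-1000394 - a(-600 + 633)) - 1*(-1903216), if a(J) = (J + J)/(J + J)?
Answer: 902821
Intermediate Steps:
a(J) = 1 (a(J) = (2*J)/((2*J)) = (2*J)*(1/(2*J)) = 1)
(-1000394 - a(-600 + 633)) - 1*(-1903216) = (-1000394 - 1*1) - 1*(-1903216) = (-1000394 - 1) + 1903216 = -1000395 + 1903216 = 902821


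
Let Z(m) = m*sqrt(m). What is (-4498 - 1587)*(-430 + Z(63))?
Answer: 2616550 - 1150065*sqrt(7) ≈ -4.2624e+5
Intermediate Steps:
Z(m) = m**(3/2)
(-4498 - 1587)*(-430 + Z(63)) = (-4498 - 1587)*(-430 + 63**(3/2)) = -6085*(-430 + 189*sqrt(7)) = 2616550 - 1150065*sqrt(7)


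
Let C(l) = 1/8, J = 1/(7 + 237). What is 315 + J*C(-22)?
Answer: 614881/1952 ≈ 315.00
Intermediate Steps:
J = 1/244 ≈ 0.0040984
C(l) = 1/8
315 + J*C(-22) = 315 + (1/244)*(1/8) = 315 + 1/1952 = 614881/1952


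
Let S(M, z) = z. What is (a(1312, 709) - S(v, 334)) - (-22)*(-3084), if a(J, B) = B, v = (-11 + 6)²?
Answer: -67473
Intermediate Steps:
v = 25 (v = (-5)² = 25)
(a(1312, 709) - S(v, 334)) - (-22)*(-3084) = (709 - 1*334) - (-22)*(-3084) = (709 - 334) - 1*67848 = 375 - 67848 = -67473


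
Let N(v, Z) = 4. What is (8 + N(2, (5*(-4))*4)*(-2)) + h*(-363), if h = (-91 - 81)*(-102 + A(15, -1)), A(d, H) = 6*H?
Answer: -6743088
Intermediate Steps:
h = 18576 (h = (-91 - 81)*(-102 + 6*(-1)) = -172*(-102 - 6) = -172*(-108) = 18576)
(8 + N(2, (5*(-4))*4)*(-2)) + h*(-363) = (8 + 4*(-2)) + 18576*(-363) = (8 - 8) - 6743088 = 0 - 6743088 = -6743088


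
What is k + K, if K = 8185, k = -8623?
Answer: -438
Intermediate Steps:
k + K = -8623 + 8185 = -438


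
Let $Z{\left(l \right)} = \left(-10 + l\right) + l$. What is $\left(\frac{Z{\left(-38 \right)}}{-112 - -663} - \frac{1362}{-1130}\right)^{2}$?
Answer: $\frac{106694342881}{96917029225} \approx 1.1009$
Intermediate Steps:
$Z{\left(l \right)} = -10 + 2 l$
$\left(\frac{Z{\left(-38 \right)}}{-112 - -663} - \frac{1362}{-1130}\right)^{2} = \left(\frac{-10 + 2 \left(-38\right)}{-112 - -663} - \frac{1362}{-1130}\right)^{2} = \left(\frac{-10 - 76}{-112 + 663} - - \frac{681}{565}\right)^{2} = \left(- \frac{86}{551} + \frac{681}{565}\right)^{2} = \left(\frac{326641}{311315}\right)^{2} = \frac{106694342881}{96917029225}$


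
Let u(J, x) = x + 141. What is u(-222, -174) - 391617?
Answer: -391650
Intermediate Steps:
u(J, x) = 141 + x
u(-222, -174) - 391617 = (141 - 174) - 391617 = -33 - 391617 = -391650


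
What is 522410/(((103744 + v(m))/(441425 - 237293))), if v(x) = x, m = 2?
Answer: 17773433020/17291 ≈ 1.0279e+6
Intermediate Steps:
522410/(((103744 + v(m))/(441425 - 237293))) = 522410/(((103744 + 2)/(441425 - 237293))) = 522410/((103746/204132)) = 522410/((103746*(1/204132))) = 522410/(17291/34022) = 522410*(34022/17291) = 17773433020/17291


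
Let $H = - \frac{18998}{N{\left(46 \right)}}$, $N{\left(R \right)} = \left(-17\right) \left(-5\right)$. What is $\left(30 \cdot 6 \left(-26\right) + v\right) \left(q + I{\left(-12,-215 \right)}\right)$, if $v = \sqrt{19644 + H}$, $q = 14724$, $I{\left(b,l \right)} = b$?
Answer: $-68852160 + \frac{603192 \sqrt{83470}}{85} \approx -6.6802 \cdot 10^{7}$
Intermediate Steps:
$N{\left(R \right)} = 85$
$H = - \frac{18998}{85} \approx -223.51$
$v = \frac{41 \sqrt{83470}}{85}$ ($v = \sqrt{19644 - \frac{18998}{85}} = \sqrt{\frac{1650742}{85}} = \frac{41 \sqrt{83470}}{85} \approx 139.36$)
$\left(30 \cdot 6 \left(-26\right) + v\right) \left(q + I{\left(-12,-215 \right)}\right) = \left(30 \cdot 6 \left(-26\right) + \frac{41 \sqrt{83470}}{85}\right) \left(14724 - 12\right) = \left(180 \left(-26\right) + \frac{41 \sqrt{83470}}{85}\right) 14712 = \left(-4680 + \frac{41 \sqrt{83470}}{85}\right) 14712 = -68852160 + \frac{603192 \sqrt{83470}}{85}$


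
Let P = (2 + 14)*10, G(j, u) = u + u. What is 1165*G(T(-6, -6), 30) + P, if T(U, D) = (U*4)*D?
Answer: 70060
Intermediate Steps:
T(U, D) = 4*D*U (T(U, D) = (4*U)*D = 4*D*U)
G(j, u) = 2*u
P = 160 (P = 16*10 = 160)
1165*G(T(-6, -6), 30) + P = 1165*(2*30) + 160 = 1165*60 + 160 = 69900 + 160 = 70060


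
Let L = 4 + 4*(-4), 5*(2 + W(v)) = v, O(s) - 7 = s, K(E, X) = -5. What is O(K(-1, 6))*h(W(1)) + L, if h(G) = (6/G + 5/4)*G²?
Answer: -51/2 ≈ -25.500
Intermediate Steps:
O(s) = 7 + s
W(v) = -2 + v/5
L = -12 (L = 4 - 16 = -12)
h(G) = G²*(5/4 + 6/G) (h(G) = (6/G + 5*(¼))*G² = (6/G + 5/4)*G² = (5/4 + 6/G)*G² = G²*(5/4 + 6/G))
O(K(-1, 6))*h(W(1)) + L = (7 - 5)*((-2 + (⅕)*1)*(24 + 5*(-2 + (⅕)*1))/4) - 12 = 2*((-2 + ⅕)*(24 + 5*(-2 + ⅕))/4) - 12 = 2*((¼)*(-9/5)*(24 + 5*(-9/5))) - 12 = 2*((¼)*(-9/5)*(24 - 9)) - 12 = 2*((¼)*(-9/5)*15) - 12 = 2*(-27/4) - 12 = -27/2 - 12 = -51/2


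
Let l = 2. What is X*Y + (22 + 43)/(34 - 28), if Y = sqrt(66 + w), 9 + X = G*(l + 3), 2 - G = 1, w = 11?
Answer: 65/6 - 4*sqrt(77) ≈ -24.267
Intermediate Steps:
G = 1 (G = 2 - 1*1 = 2 - 1 = 1)
X = -4 (X = -9 + 1*(2 + 3) = -9 + 1*5 = -9 + 5 = -4)
Y = sqrt(77) (Y = sqrt(66 + 11) = sqrt(77) ≈ 8.7750)
X*Y + (22 + 43)/(34 - 28) = -4*sqrt(77) + (22 + 43)/(34 - 28) = -4*sqrt(77) + 65/6 = 65/6 - 4*sqrt(77)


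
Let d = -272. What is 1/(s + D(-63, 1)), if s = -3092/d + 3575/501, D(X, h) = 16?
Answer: 34068/1175461 ≈ 0.028983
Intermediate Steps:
s = 630373/34068 (s = -3092/(-272) + 3575/501 = -3092*(-1/272) + 3575*(1/501) = 773/68 + 3575/501 = 630373/34068 ≈ 18.503)
1/(s + D(-63, 1)) = 1/(630373/34068 + 16) = 1/(1175461/34068) = 34068/1175461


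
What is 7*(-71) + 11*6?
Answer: -431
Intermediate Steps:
7*(-71) + 11*6 = -497 + 66 = -431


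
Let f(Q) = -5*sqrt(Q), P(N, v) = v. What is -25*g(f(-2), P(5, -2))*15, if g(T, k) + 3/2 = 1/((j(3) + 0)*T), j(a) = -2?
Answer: 1125/2 + 75*I*sqrt(2)/4 ≈ 562.5 + 26.517*I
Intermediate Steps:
g(T, k) = -3/2 - 1/(2*T) (g(T, k) = -3/2 + 1/((-2 + 0)*T) = -3/2 + 1/((-2)*T) = -3/2 - 1/(2*T))
-25*g(f(-2), P(5, -2))*15 = -25*(-1 - (-15)*sqrt(-2))/(2*((-5*I*sqrt(2))))*15 = -25*(-1 - (-15)*I*sqrt(2))/(2*((-5*I*sqrt(2))))*15 = -25*I*sqrt(2)/10*(-1 + 15*I*sqrt(2))/2*15 = -5*I*sqrt(2)*(-1 + 15*I*sqrt(2))/4*15 = -75*I*sqrt(2)*(-1 + 15*I*sqrt(2))/4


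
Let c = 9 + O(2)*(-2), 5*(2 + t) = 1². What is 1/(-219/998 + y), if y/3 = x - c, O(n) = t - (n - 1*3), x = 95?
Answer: 4990/1262373 ≈ 0.0039529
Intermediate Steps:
t = -9/5 (t = -2 + (⅕)*1² = -2 + (⅕)*1 = -2 + ⅕ = -9/5 ≈ -1.8000)
O(n) = 6/5 - n (O(n) = -9/5 - (n - 1*3) = -9/5 - (n - 3) = -9/5 - (-3 + n) = -9/5 + (3 - n) = 6/5 - n)
c = 53/5 (c = 9 + (6/5 - 1*2)*(-2) = 9 + (6/5 - 2)*(-2) = 9 - ⅘*(-2) = 9 + 8/5 = 53/5 ≈ 10.600)
y = 1266/5 (y = 3*(95 - 1*53/5) = 3*(95 - 53/5) = 3*(422/5) = 1266/5 ≈ 253.20)
1/(-219/998 + y) = 1/(-219/998 + 1266/5) = 1/(1262373/4990) = 4990/1262373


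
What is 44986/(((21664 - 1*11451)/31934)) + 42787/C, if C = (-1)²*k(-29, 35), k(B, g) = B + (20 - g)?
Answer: 8967523575/64196 ≈ 1.3969e+5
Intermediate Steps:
k(B, g) = 20 + B - g
C = -44 (C = (-1)²*(20 - 29 - 1*35) = 1*(20 - 29 - 35) = 1*(-44) = -44)
44986/(((21664 - 1*11451)/31934)) + 42787/C = 44986/(((21664 - 1*11451)/31934)) + 42787/(-44) = 44986/(((21664 - 11451)*(1/31934))) + 42787*(-1/44) = 44986/((10213*(1/31934))) - 42787/44 = 44986/(1459/4562) - 42787/44 = 44986*(4562/1459) - 42787/44 = 205226132/1459 - 42787/44 = 8967523575/64196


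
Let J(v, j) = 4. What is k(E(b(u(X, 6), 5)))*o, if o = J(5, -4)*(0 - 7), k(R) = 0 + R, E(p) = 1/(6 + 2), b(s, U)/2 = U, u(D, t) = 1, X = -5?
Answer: -7/2 ≈ -3.5000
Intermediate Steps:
b(s, U) = 2*U
E(p) = 1/8
k(R) = R
o = -28 (o = 4*(0 - 7) = 4*(-7) = -28)
k(E(b(u(X, 6), 5)))*o = (1/8)*(-28) = -7/2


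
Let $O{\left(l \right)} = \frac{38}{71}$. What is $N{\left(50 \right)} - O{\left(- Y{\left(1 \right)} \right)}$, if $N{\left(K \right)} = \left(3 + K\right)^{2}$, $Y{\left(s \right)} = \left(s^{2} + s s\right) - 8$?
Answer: $\frac{199401}{71} \approx 2808.5$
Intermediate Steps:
$Y{\left(s \right)} = -8 + 2 s^{2}$ ($Y{\left(s \right)} = \left(s^{2} + s^{2}\right) - 8 = 2 s^{2} - 8 = -8 + 2 s^{2}$)
$O{\left(l \right)} = \frac{38}{71}$ ($O{\left(l \right)} = 38 \cdot \frac{1}{71} = \frac{38}{71}$)
$N{\left(50 \right)} - O{\left(- Y{\left(1 \right)} \right)} = \left(3 + 50\right)^{2} - \frac{38}{71} = 53^{2} - \frac{38}{71} = 2809 - \frac{38}{71} = \frac{199401}{71}$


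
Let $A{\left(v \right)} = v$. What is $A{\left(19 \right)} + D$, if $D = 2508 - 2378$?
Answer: $149$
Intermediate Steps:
$D = 130$
$A{\left(19 \right)} + D = 19 + 130 = 149$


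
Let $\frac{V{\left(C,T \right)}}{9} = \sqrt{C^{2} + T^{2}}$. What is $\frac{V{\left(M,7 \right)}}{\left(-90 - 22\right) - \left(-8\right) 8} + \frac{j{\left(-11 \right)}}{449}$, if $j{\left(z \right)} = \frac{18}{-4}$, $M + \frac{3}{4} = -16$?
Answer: $- \frac{9}{898} - \frac{3 \sqrt{5273}}{64} \approx -3.4139$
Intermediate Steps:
$M = - \frac{67}{4}$ ($M = - \frac{3}{4} - 16 = - \frac{67}{4} \approx -16.75$)
$V{\left(C,T \right)} = 9 \sqrt{C^{2} + T^{2}}$
$j{\left(z \right)} = - \frac{9}{2}$ ($j{\left(z \right)} = 18 \left(- \frac{1}{4}\right) = - \frac{9}{2}$)
$\frac{V{\left(M,7 \right)}}{\left(-90 - 22\right) - \left(-8\right) 8} + \frac{j{\left(-11 \right)}}{449} = \frac{9 \sqrt{\left(- \frac{67}{4}\right)^{2} + 7^{2}}}{\left(-90 - 22\right) - \left(-8\right) 8} - \frac{9}{2 \cdot 449} = \frac{9 \sqrt{\frac{4489}{16} + 49}}{\left(-90 - 22\right) - -64} - \frac{9}{898} = \frac{9 \sqrt{\frac{5273}{16}}}{-112 + 64} - \frac{9}{898} = \frac{9 \frac{\sqrt{5273}}{4}}{-48} - \frac{9}{898} = \frac{9 \sqrt{5273}}{4} \left(- \frac{1}{48}\right) - \frac{9}{898} = - \frac{3 \sqrt{5273}}{64} - \frac{9}{898} = - \frac{9}{898} - \frac{3 \sqrt{5273}}{64}$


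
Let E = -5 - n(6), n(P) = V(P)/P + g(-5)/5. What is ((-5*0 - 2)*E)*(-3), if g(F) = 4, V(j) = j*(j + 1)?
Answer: -384/5 ≈ -76.800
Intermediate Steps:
V(j) = j*(1 + j)
n(P) = 9/5 + P (n(P) = (P*(1 + P))/P + 4/5 = (1 + P) + 4*(1/5) = (1 + P) + 4/5 = 9/5 + P)
E = -64/5 (E = -5 - (9/5 + 6) = -5 - 1*39/5 = -5 - 39/5 = -64/5 ≈ -12.800)
((-5*0 - 2)*E)*(-3) = ((-5*0 - 2)*(-64/5))*(-3) = ((0 - 2)*(-64/5))*(-3) = -2*(-64/5)*(-3) = (128/5)*(-3) = -384/5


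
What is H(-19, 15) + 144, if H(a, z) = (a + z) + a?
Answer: 121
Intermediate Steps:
H(a, z) = z + 2*a
H(-19, 15) + 144 = (15 + 2*(-19)) + 144 = (15 - 38) + 144 = -23 + 144 = 121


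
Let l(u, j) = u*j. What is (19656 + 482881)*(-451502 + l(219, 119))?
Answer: -213799843817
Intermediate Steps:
l(u, j) = j*u
(19656 + 482881)*(-451502 + l(219, 119)) = (19656 + 482881)*(-451502 + 119*219) = 502537*(-451502 + 26061) = 502537*(-425441) = -213799843817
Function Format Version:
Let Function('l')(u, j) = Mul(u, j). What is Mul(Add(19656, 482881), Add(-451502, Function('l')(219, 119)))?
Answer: -213799843817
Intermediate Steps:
Function('l')(u, j) = Mul(j, u)
Mul(Add(19656, 482881), Add(-451502, Function('l')(219, 119))) = Mul(Add(19656, 482881), Add(-451502, Mul(119, 219))) = Mul(502537, Add(-451502, 26061)) = Mul(502537, -425441) = -213799843817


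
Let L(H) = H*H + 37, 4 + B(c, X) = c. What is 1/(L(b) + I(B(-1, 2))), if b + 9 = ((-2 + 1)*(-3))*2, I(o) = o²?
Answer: 1/71 ≈ 0.014085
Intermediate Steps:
B(c, X) = -4 + c
b = -3 (b = -9 + ((-2 + 1)*(-3))*2 = -9 - 1*(-3)*2 = -9 + 3*2 = -9 + 6 = -3)
L(H) = 37 + H² (L(H) = H² + 37 = 37 + H²)
1/(L(b) + I(B(-1, 2))) = 1/((37 + (-3)²) + (-4 - 1)²) = 1/((37 + 9) + (-5)²) = 1/(46 + 25) = 1/71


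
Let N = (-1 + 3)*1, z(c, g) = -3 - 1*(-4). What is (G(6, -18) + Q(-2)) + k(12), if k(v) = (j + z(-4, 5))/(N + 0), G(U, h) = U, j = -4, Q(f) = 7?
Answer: 23/2 ≈ 11.500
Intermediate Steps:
z(c, g) = 1 (z(c, g) = -3 + 4 = 1)
N = 2 (N = 2*1 = 2)
k(v) = -3/2 (k(v) = (-4 + 1)/(2 + 0) = -3/2)
(G(6, -18) + Q(-2)) + k(12) = (6 + 7) - 3/2 = 13 - 3/2 = 23/2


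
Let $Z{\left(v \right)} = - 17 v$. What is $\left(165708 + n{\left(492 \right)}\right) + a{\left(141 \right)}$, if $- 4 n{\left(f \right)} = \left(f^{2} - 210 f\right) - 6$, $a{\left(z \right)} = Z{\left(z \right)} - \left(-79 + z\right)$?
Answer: $\frac{257129}{2} \approx 1.2856 \cdot 10^{5}$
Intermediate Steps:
$a{\left(z \right)} = 79 - 18 z$ ($a{\left(z \right)} = - 17 z - \left(-79 + z\right) = 79 - 18 z$)
$n{\left(f \right)} = \frac{3}{2} - \frac{f^{2}}{4} + \frac{105 f}{2}$ ($n{\left(f \right)} = - \frac{\left(f^{2} - 210 f\right) - 6}{4} = - \frac{-6 + f^{2} - 210 f}{4} = \frac{3}{2} - \frac{f^{2}}{4} + \frac{105 f}{2}$)
$\left(165708 + n{\left(492 \right)}\right) + a{\left(141 \right)} = \left(165708 + \left(\frac{3}{2} - \frac{492^{2}}{4} + \frac{105}{2} \cdot 492\right)\right) + \left(79 - 2538\right) = \left(165708 + \left(\frac{3}{2} - 60516 + 25830\right)\right) + \left(79 - 2538\right) = \left(165708 + \left(\frac{3}{2} - 60516 + 25830\right)\right) - 2459 = \left(165708 - \frac{69369}{2}\right) - 2459 = \frac{262047}{2} - 2459 = \frac{257129}{2}$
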